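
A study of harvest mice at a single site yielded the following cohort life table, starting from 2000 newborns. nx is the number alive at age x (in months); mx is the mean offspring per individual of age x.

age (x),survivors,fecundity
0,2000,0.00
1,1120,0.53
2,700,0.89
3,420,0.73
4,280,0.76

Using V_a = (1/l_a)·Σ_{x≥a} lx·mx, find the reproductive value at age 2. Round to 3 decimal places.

lx = nx/n0 = nx/2000: 1, 0.56, 0.35, 0.21, 0.14
lx·mx for x ≥ 2: 0.3115, 0.1533, 0.1064 → sum = 0.5712
V_2 = 0.5712 / l_2 = 0.5712 / 0.35 = 1.632 → 1.632

1.632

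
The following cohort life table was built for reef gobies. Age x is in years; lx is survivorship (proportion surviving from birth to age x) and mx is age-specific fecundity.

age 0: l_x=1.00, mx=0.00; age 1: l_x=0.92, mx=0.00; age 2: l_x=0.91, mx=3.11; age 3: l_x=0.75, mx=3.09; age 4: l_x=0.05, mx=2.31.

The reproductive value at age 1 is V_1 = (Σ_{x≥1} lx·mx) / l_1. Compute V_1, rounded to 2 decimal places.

5.72

lx·mx for x ≥ 1: 0, 2.8301, 2.3175, 0.1155 → sum = 5.2631
V_1 = 5.2631 / l_1 = 5.2631 / 0.92 = 5.720761… → 5.72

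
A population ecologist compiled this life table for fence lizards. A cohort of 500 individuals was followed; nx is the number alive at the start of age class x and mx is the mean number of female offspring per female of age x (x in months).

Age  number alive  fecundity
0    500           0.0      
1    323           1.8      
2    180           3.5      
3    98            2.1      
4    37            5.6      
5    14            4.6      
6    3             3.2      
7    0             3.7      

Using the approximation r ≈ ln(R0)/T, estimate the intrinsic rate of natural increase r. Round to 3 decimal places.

lx = nx/n0 = nx/500: 1, 0.646, 0.36, 0.196, 0.074, 0.028, 0.006, 0
R0 = Σ lx·mx = 0 + 1.1628 + 1.26 + 0.4116 + 0.4144 + 0.1288 + 0.0192 + 0 = 3.3968
Σ x·lx·mx = 7.3344; T = 7.3344/3.3968 = 2.15921…
r ≈ ln(R0)/T = ln(3.3968)/2.15921… = 0.56633… → 0.566

0.566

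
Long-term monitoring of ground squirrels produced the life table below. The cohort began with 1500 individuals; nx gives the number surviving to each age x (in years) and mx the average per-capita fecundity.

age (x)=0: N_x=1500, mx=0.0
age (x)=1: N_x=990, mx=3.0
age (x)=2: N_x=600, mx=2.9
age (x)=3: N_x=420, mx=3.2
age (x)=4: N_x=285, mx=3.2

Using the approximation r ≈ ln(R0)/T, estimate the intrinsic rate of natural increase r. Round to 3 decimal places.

0.757

lx = nx/n0 = nx/1500: 1, 0.66, 0.4, 0.28, 0.19
R0 = Σ lx·mx = 0 + 1.98 + 1.16 + 0.896 + 0.608 = 4.644
Σ x·lx·mx = 9.42; T = 9.42/4.644 = 2.02842…
r ≈ ln(R0)/T = ln(4.644)/2.02842… = 0.75703… → 0.757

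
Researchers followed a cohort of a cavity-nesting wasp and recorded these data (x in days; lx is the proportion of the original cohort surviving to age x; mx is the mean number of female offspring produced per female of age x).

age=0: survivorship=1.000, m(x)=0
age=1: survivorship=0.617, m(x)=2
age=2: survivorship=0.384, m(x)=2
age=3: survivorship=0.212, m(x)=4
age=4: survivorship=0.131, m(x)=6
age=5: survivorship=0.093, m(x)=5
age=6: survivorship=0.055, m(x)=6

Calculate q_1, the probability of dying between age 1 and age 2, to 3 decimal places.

q_1 = (l_1 − l_2) / l_1 = (0.617 − 0.384) / 0.617
     = 0.233 / 0.617 = 0.377634… → 0.378

0.378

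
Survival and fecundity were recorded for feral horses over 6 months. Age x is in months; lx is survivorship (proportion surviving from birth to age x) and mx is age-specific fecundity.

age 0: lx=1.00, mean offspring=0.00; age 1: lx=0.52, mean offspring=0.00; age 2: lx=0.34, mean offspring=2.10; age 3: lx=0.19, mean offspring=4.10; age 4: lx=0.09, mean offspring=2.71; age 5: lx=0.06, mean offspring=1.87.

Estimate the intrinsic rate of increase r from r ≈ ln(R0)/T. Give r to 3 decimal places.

0.214

R0 = Σ lx·mx = 0 + 0 + 0.714 + 0.779 + 0.2439 + 0.1122 = 1.8491
Σ x·lx·mx = 5.3016; T = 5.3016/1.8491 = 2.86712…
r ≈ ln(R0)/T = ln(1.8491)/2.86712… = 0.2144… → 0.214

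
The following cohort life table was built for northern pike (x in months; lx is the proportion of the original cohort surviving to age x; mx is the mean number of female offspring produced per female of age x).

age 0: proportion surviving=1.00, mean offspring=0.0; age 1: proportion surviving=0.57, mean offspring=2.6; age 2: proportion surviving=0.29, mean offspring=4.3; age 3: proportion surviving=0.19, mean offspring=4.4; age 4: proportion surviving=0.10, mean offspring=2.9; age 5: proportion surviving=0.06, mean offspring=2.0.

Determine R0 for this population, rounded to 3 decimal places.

3.975

lx·mx by age: 0, 1.482, 1.247, 0.836, 0.29, 0.12
R0 = Σ lx·mx = 3.975 → 3.975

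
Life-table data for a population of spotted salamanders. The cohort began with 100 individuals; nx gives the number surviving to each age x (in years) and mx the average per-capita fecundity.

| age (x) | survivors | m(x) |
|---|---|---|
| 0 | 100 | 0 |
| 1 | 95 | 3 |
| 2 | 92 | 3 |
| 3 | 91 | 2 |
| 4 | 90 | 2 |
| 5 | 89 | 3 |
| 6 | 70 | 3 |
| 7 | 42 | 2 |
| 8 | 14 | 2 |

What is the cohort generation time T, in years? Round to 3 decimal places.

3.644

lx = nx/n0 = nx/100: 1, 0.95, 0.92, 0.91, 0.9, 0.89, 0.7, 0.42, 0.14
lx·mx: 0, 2.85, 2.76, 1.82, 1.8, 2.67, 2.1, 0.84, 0.28 → R0 = 15.12
x·lx·mx: 0, 2.85, 5.52, 5.46, 7.2, 13.35, 12.6, 5.88, 2.24 → Σ = 55.1
T = 55.1 / 15.12 = 3.64418… → 3.644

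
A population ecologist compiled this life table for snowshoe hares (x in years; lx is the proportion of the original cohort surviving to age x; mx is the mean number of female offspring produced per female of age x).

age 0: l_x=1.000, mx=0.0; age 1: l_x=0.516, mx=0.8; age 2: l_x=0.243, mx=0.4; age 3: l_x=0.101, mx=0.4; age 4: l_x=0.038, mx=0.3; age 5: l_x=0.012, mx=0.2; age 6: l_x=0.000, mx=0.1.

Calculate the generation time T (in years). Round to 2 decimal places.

lx·mx: 0, 0.4128, 0.0972, 0.0404, 0.0114, 0.0024, 0 → R0 = 0.5642
x·lx·mx: 0, 0.4128, 0.1944, 0.1212, 0.0456, 0.012, 0 → Σ = 0.786
T = 0.786 / 0.5642 = 1.393123… → 1.39

1.39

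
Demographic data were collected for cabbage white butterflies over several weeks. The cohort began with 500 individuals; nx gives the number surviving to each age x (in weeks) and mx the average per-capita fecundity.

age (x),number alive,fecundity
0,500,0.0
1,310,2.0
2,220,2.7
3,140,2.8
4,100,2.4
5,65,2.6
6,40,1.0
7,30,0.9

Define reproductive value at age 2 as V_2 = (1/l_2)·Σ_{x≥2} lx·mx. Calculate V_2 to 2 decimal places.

6.65

lx = nx/n0 = nx/500: 1, 0.62, 0.44, 0.28, 0.2, 0.13, 0.08, 0.06
lx·mx for x ≥ 2: 1.188, 0.784, 0.48, 0.338, 0.08, 0.054 → sum = 2.924
V_2 = 2.924 / l_2 = 2.924 / 0.44 = 6.645455… → 6.65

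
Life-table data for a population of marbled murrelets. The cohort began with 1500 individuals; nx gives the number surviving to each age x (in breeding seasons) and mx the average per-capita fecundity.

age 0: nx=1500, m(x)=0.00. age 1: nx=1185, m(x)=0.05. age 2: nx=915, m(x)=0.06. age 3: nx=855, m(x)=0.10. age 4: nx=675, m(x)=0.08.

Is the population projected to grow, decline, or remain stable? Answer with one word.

lx = nx/n0 = nx/1500: 1, 0.79, 0.61, 0.57, 0.45
R0 = Σ lx·mx = 0 + 0.0395 + 0.0366 + 0.057 + 0.036 = 0.1691
R0 < 1, so the population is declining.

declining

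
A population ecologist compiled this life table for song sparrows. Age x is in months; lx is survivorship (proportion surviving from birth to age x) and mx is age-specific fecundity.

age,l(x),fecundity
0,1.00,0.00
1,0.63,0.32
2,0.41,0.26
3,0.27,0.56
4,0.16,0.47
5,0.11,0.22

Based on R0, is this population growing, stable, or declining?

declining

R0 = Σ lx·mx = 0 + 0.2016 + 0.1066 + 0.1512 + 0.0752 + 0.0242 = 0.5588
R0 < 1, so the population is declining.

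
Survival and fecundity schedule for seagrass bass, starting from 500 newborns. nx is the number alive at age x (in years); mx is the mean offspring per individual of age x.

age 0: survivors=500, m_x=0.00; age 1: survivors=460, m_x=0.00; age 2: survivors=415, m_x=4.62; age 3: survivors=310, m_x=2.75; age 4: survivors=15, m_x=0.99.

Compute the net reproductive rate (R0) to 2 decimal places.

5.57

lx = nx/n0 = nx/500: 1, 0.92, 0.83, 0.62, 0.03
lx·mx by age: 0, 0, 3.8346, 1.705, 0.0297
R0 = Σ lx·mx = 5.5693 → 5.57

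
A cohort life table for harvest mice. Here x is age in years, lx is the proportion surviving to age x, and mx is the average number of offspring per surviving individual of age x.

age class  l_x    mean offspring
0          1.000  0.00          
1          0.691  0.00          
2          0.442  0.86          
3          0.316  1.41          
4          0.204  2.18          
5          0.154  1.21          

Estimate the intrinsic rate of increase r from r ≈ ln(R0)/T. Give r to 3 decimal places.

R0 = Σ lx·mx = 0 + 0 + 0.38012 + 0.44556 + 0.44472 + 0.18634 = 1.45674
Σ x·lx·mx = 4.8075; T = 4.8075/1.45674 = 3.30018…
r ≈ ln(R0)/T = ln(1.45674)/3.30018… = 0.11399… → 0.114

0.114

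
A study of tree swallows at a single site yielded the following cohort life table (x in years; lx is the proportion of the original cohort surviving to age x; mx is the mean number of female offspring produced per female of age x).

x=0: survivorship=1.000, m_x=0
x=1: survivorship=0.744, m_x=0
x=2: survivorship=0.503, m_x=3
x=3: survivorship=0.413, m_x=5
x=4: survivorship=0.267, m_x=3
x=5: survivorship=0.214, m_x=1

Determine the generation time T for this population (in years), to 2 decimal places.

2.94

lx·mx: 0, 0, 1.509, 2.065, 0.801, 0.214 → R0 = 4.589
x·lx·mx: 0, 0, 3.018, 6.195, 3.204, 1.07 → Σ = 13.487
T = 13.487 / 4.589 = 2.938985… → 2.94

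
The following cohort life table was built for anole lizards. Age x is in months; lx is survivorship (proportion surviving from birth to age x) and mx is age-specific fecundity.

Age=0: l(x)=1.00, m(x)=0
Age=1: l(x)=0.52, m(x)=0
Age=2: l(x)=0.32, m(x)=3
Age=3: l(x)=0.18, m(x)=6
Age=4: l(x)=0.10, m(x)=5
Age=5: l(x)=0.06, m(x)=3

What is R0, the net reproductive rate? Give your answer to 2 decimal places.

2.72

lx·mx by age: 0, 0, 0.96, 1.08, 0.5, 0.18
R0 = Σ lx·mx = 2.72 → 2.72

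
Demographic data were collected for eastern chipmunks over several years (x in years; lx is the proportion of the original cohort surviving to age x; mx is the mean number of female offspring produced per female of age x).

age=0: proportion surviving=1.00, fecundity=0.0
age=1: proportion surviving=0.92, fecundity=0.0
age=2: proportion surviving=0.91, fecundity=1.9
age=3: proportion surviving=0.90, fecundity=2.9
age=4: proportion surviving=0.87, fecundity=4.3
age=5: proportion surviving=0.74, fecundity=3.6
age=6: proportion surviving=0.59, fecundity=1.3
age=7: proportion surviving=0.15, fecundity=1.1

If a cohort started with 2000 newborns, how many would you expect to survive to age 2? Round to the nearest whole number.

Expected survivors = N0 · l_2 = 2000 × 0.91 = 1820 → 1820

1820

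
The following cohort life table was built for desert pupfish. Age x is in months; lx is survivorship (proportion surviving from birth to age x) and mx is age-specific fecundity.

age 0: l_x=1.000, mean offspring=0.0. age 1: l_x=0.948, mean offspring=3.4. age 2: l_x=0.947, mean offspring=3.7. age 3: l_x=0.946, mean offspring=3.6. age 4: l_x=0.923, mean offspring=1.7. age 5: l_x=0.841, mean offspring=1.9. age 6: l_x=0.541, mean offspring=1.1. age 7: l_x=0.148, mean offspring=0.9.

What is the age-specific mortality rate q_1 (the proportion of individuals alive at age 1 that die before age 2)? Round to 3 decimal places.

0.001

q_1 = (l_1 − l_2) / l_1 = (0.948 − 0.947) / 0.948
     = 0.001 / 0.948 = 0.001055… → 0.001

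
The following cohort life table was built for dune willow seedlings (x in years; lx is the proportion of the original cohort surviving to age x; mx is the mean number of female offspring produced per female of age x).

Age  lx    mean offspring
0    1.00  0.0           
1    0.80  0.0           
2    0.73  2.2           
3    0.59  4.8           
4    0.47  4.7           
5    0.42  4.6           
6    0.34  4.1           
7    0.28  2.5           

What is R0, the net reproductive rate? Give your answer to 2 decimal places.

lx·mx by age: 0, 0, 1.606, 2.832, 2.209, 1.932, 1.394, 0.7
R0 = Σ lx·mx = 10.673 → 10.67

10.67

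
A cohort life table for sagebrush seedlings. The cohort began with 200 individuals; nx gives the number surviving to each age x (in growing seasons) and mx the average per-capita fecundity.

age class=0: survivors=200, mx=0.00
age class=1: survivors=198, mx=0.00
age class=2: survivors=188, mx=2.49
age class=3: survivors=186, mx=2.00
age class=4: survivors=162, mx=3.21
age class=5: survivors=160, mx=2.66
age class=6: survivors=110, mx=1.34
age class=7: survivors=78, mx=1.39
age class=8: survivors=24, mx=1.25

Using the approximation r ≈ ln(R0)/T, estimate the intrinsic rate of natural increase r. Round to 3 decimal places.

0.595

lx = nx/n0 = nx/200: 1, 0.99, 0.94, 0.93, 0.81, 0.8, 0.55, 0.39, 0.12
R0 = Σ lx·mx = 0 + 0 + 2.3406 + 1.86 + 2.6001 + 2.128 + 0.737 + 0.5421 + 0.15 = 10.3578
Σ x·lx·mx = 40.7183; T = 40.7183/10.3578 = 3.93117…
r ≈ ln(R0)/T = ln(10.3578)/3.93117… = 0.59467… → 0.595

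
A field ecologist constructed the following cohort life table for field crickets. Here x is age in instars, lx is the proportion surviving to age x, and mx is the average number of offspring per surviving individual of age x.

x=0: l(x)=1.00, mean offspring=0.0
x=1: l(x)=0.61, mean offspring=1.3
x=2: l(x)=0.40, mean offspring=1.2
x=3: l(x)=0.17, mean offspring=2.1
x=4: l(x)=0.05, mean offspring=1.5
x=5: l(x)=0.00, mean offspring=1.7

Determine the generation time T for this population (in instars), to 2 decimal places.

1.83

lx·mx: 0, 0.793, 0.48, 0.357, 0.075, 0 → R0 = 1.705
x·lx·mx: 0, 0.793, 0.96, 1.071, 0.3, 0 → Σ = 3.124
T = 3.124 / 1.705 = 1.832258… → 1.83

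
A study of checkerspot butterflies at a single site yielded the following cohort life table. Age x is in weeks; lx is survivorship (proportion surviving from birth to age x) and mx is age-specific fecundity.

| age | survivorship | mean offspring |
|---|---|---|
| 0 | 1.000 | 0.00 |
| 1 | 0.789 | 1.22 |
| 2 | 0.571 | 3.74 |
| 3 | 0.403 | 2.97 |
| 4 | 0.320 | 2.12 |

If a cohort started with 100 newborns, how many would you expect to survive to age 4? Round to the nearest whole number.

Expected survivors = N0 · l_4 = 100 × 0.320 = 32 → 32

32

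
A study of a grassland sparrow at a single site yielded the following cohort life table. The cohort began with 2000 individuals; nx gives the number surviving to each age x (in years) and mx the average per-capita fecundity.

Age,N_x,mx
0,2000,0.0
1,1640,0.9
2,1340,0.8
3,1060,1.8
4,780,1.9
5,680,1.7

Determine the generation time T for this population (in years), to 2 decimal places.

2.97

lx = nx/n0 = nx/2000: 1, 0.82, 0.67, 0.53, 0.39, 0.34
lx·mx: 0, 0.738, 0.536, 0.954, 0.741, 0.578 → R0 = 3.547
x·lx·mx: 0, 0.738, 1.072, 2.862, 2.964, 2.89 → Σ = 10.526
T = 10.526 / 3.547 = 2.967578… → 2.97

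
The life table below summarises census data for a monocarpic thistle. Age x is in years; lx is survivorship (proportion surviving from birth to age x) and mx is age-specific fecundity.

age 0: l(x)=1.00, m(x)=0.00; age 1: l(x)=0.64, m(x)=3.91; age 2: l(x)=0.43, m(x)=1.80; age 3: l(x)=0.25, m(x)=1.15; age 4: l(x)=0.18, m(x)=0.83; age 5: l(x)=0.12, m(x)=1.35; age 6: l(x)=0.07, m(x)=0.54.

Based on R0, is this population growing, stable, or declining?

growing

R0 = Σ lx·mx = 0 + 2.5024 + 0.774 + 0.2875 + 0.1494 + 0.162 + 0.0378 = 3.9131
R0 > 1, so the population is growing.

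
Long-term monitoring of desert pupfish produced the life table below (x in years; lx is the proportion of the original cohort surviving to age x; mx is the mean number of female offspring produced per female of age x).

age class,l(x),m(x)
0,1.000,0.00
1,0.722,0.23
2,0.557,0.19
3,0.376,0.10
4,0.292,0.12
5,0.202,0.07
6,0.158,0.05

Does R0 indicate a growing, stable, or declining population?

R0 = Σ lx·mx = 0 + 0.16606 + 0.10583 + 0.0376 + 0.03504 + 0.01414 + 0.0079 = 0.36657
R0 < 1, so the population is declining.

declining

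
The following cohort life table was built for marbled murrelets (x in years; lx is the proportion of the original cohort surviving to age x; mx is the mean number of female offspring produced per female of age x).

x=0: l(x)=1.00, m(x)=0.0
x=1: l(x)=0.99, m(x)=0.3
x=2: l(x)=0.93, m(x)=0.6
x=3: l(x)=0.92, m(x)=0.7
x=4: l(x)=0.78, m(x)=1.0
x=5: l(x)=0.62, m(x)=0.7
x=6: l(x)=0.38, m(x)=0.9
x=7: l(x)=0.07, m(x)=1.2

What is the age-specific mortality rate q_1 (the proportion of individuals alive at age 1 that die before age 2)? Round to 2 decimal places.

q_1 = (l_1 − l_2) / l_1 = (0.99 − 0.93) / 0.99
     = 0.06 / 0.99 = 0.060606… → 0.06

0.06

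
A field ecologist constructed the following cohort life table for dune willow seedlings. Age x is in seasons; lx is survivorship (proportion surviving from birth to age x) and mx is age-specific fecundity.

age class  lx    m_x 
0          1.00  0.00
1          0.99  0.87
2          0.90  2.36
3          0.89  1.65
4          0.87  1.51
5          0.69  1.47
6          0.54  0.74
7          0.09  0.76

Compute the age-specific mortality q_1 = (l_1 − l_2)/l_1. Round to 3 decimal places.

q_1 = (l_1 − l_2) / l_1 = (0.99 − 0.9) / 0.99
     = 0.09 / 0.99 = 0.090909… → 0.091

0.091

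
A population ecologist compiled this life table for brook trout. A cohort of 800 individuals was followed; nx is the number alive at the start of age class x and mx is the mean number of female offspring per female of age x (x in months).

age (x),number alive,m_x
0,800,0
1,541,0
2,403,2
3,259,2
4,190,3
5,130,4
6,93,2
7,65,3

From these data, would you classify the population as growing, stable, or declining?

lx = nx/n0 = nx/800: 1, 0.67625, 0.50375, 0.32375, 0.2375, 0.1625, 0.11625, 0.08125
R0 = Σ lx·mx = 0 + 0 + 1.0075 + 0.6475 + 0.7125 + 0.65 + 0.2325 + 0.24375 = 3.49375
R0 > 1, so the population is growing.

growing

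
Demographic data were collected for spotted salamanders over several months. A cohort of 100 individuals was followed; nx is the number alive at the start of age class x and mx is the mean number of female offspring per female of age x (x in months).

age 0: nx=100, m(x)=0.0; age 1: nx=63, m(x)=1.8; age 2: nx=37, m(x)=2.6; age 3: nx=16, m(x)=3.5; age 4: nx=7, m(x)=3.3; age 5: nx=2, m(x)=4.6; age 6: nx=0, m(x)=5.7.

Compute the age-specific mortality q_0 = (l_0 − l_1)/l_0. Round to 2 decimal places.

0.37

lx = nx/n0 = nx/100: 1, 0.63, 0.37, 0.16, 0.07, 0.02, 0
q_0 = (l_0 − l_1) / l_0 = (1 − 0.63) / 1
     = 0.37 / 1 = 0.37 → 0.37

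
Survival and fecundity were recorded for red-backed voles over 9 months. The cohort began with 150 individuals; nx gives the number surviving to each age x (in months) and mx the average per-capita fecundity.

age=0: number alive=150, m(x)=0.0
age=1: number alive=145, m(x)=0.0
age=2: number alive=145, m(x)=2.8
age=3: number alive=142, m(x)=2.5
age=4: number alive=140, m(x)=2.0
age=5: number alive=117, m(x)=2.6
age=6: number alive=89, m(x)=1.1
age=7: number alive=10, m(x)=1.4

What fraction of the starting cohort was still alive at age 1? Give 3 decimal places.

0.967

l_1 = n_1/n_0 = 145/150 = 0.966667… → 0.967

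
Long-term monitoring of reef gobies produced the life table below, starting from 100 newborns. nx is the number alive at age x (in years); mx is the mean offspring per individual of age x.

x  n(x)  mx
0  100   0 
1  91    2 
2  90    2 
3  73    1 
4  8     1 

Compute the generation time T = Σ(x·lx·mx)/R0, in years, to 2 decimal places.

1.79

lx = nx/n0 = nx/100: 1, 0.91, 0.9, 0.73, 0.08
lx·mx: 0, 1.82, 1.8, 0.73, 0.08 → R0 = 4.43
x·lx·mx: 0, 1.82, 3.6, 2.19, 0.32 → Σ = 7.93
T = 7.93 / 4.43 = 1.790068… → 1.79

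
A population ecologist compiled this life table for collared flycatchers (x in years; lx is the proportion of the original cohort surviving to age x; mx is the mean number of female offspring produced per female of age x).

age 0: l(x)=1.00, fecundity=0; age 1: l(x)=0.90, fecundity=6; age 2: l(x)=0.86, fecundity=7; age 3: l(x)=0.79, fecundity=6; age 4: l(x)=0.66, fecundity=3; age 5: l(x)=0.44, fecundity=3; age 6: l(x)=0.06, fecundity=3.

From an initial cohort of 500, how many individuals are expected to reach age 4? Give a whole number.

Expected survivors = N0 · l_4 = 500 × 0.66 = 330 → 330

330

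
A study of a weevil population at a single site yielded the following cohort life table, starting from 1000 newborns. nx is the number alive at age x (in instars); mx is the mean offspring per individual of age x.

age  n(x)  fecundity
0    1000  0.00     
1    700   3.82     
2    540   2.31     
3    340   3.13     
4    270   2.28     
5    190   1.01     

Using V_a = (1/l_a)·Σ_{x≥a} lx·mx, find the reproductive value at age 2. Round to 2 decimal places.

5.78

lx = nx/n0 = nx/1000: 1, 0.7, 0.54, 0.34, 0.27, 0.19
lx·mx for x ≥ 2: 1.2474, 1.0642, 0.6156, 0.1919 → sum = 3.1191
V_2 = 3.1191 / l_2 = 3.1191 / 0.54 = 5.776111… → 5.78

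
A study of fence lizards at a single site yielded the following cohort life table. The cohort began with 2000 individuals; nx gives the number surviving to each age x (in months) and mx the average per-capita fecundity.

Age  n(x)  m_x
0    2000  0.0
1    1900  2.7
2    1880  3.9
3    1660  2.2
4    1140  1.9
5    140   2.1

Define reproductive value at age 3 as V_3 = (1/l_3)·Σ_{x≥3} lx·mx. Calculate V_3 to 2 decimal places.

3.68

lx = nx/n0 = nx/2000: 1, 0.95, 0.94, 0.83, 0.57, 0.07
lx·mx for x ≥ 3: 1.826, 1.083, 0.147 → sum = 3.056
V_3 = 3.056 / l_3 = 3.056 / 0.83 = 3.681928… → 3.68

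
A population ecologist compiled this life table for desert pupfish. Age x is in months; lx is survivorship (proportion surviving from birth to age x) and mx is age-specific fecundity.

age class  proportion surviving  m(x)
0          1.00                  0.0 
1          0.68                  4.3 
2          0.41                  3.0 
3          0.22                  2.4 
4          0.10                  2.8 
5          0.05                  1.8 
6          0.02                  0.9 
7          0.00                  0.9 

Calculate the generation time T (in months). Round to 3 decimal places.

1.705

lx·mx: 0, 2.924, 1.23, 0.528, 0.28, 0.09, 0.018, 0 → R0 = 5.07
x·lx·mx: 0, 2.924, 2.46, 1.584, 1.12, 0.45, 0.108, 0 → Σ = 8.646
T = 8.646 / 5.07 = 1.705325… → 1.705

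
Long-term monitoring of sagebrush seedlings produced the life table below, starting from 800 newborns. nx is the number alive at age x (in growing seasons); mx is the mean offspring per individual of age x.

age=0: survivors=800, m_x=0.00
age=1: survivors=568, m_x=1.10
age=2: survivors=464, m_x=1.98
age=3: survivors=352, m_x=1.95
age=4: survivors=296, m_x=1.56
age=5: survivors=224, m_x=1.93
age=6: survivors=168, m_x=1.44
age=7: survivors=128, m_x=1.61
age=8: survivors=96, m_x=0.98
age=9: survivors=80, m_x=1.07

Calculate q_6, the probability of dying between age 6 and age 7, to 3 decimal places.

lx = nx/n0 = nx/800: 1, 0.71, 0.58, 0.44, 0.37, 0.28, 0.21, 0.16, 0.12, 0.1
q_6 = (l_6 − l_7) / l_6 = (0.21 − 0.16) / 0.21
     = 0.05 / 0.21 = 0.238095… → 0.238

0.238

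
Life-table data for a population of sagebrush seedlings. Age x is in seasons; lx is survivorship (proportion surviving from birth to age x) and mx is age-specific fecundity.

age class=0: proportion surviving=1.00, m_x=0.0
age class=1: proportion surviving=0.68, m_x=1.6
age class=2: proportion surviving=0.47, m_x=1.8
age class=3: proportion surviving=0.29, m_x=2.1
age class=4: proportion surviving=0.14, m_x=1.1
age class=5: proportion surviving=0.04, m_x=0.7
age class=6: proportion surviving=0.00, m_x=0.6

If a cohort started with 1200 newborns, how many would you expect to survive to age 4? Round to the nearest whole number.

168

Expected survivors = N0 · l_4 = 1200 × 0.14 = 168 → 168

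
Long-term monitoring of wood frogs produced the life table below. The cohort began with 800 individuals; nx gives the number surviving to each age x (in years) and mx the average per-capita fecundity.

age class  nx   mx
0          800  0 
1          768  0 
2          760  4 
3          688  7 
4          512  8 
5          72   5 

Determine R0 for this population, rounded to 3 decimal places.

lx = nx/n0 = nx/800: 1, 0.96, 0.95, 0.86, 0.64, 0.09
lx·mx by age: 0, 0, 3.8, 6.02, 5.12, 0.45
R0 = Σ lx·mx = 15.39 → 15.390

15.390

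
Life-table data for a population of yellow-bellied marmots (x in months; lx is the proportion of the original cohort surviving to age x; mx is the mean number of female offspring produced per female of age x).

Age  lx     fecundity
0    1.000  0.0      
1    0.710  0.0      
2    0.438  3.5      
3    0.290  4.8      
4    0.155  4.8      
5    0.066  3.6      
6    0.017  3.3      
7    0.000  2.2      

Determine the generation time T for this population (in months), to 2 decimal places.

lx·mx: 0, 0, 1.533, 1.392, 0.744, 0.2376, 0.0561, 0 → R0 = 3.9627
x·lx·mx: 0, 0, 3.066, 4.176, 2.976, 1.188, 0.3366, 0 → Σ = 11.7426
T = 11.7426 / 3.9627 = 2.963283… → 2.96

2.96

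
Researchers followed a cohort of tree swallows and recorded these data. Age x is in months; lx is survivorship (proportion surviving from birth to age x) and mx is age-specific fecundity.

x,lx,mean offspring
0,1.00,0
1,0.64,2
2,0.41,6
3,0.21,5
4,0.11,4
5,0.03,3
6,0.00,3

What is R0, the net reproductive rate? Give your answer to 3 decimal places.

lx·mx by age: 0, 1.28, 2.46, 1.05, 0.44, 0.09, 0
R0 = Σ lx·mx = 5.32 → 5.320

5.320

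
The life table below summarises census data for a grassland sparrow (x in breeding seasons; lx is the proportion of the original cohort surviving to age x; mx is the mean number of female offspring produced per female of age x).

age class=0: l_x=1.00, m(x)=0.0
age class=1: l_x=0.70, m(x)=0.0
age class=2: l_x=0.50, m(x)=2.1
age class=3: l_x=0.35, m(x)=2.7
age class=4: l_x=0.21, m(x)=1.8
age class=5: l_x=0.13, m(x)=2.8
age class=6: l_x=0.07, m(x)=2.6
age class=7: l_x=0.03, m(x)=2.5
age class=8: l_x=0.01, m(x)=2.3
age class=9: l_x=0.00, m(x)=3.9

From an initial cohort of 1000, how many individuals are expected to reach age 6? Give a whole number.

70

Expected survivors = N0 · l_6 = 1000 × 0.07 = 70 → 70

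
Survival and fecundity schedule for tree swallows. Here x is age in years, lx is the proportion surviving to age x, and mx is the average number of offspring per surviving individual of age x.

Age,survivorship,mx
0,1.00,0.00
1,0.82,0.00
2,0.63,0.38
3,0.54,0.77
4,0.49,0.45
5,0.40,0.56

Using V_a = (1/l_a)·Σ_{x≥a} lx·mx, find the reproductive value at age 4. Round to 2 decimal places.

lx·mx for x ≥ 4: 0.2205, 0.224 → sum = 0.4445
V_4 = 0.4445 / l_4 = 0.4445 / 0.49 = 0.907143… → 0.91

0.91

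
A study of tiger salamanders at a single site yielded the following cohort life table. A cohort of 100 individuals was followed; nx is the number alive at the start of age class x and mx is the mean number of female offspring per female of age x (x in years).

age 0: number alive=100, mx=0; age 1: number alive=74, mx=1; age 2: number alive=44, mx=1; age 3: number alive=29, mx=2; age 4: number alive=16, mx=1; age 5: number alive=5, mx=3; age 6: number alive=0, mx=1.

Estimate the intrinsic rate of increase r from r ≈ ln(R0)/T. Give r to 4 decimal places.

lx = nx/n0 = nx/100: 1, 0.74, 0.44, 0.29, 0.16, 0.05, 0
R0 = Σ lx·mx = 0 + 0.74 + 0.44 + 0.58 + 0.16 + 0.15 + 0 = 2.07
Σ x·lx·mx = 4.75; T = 4.75/2.07 = 2.29469…
r ≈ ln(R0)/T = ln(2.07)/2.29469… = 0.317058… → 0.3171

0.3171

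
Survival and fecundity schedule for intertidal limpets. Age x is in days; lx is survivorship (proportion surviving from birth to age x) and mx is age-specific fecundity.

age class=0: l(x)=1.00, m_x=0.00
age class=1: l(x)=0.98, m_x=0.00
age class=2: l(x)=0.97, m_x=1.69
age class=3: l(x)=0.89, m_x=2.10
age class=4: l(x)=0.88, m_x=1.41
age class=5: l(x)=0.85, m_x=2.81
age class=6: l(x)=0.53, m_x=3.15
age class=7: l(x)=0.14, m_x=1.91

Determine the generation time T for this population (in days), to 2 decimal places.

4.15

lx·mx: 0, 0, 1.6393, 1.869, 1.2408, 2.3885, 1.6695, 0.2674 → R0 = 9.0745
x·lx·mx: 0, 0, 3.2786, 5.607, 4.9632, 11.9425, 10.017, 1.8718 → Σ = 37.6801
T = 37.6801 / 9.0745 = 4.152306… → 4.15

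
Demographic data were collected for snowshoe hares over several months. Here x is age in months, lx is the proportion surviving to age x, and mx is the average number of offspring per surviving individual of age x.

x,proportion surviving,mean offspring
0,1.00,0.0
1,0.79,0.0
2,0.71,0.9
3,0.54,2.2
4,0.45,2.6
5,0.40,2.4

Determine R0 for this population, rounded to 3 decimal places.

3.957

lx·mx by age: 0, 0, 0.639, 1.188, 1.17, 0.96
R0 = Σ lx·mx = 3.957 → 3.957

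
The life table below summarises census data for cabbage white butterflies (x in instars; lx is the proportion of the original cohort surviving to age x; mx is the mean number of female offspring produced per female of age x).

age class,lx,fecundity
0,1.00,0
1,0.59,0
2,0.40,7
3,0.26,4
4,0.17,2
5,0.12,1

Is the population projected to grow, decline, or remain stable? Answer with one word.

growing

R0 = Σ lx·mx = 0 + 0 + 2.8 + 1.04 + 0.34 + 0.12 = 4.3
R0 > 1, so the population is growing.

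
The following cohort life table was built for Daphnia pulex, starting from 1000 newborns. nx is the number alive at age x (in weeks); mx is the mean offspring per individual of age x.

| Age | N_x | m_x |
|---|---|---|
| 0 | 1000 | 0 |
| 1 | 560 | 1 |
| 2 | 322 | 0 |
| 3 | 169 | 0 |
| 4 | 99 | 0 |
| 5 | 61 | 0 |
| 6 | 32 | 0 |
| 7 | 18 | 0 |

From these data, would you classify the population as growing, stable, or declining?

declining

lx = nx/n0 = nx/1000: 1, 0.56, 0.322, 0.169, 0.099, 0.061, 0.032, 0.018
R0 = Σ lx·mx = 0 + 0.56 + 0 + 0 + 0 + 0 + 0 + 0 = 0.56
R0 < 1, so the population is declining.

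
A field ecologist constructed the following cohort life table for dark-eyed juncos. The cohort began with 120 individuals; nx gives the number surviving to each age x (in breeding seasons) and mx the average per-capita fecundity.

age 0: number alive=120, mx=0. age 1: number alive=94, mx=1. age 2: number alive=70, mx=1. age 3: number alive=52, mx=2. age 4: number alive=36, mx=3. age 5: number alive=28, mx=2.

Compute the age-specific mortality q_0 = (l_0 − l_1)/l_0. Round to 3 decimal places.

0.217

lx = nx/n0 = nx/120: 1, 0.78333…, 0.58333…, 0.43333…, 0.3, 0.23333…
q_0 = (l_0 − l_1) / l_0 = (1 − 0.783333…) / 1
     = 0.216667… / 1 = 0.216667… → 0.217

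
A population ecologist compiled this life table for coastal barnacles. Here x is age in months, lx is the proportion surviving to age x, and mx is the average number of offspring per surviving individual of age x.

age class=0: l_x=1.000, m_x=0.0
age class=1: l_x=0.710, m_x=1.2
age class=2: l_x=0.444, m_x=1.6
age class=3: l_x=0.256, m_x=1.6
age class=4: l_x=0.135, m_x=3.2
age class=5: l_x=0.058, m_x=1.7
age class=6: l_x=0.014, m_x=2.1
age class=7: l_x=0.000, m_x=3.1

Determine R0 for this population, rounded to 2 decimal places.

lx·mx by age: 0, 0.852, 0.7104, 0.4096, 0.432, 0.0986, 0.0294, 0
R0 = Σ lx·mx = 2.532 → 2.53

2.53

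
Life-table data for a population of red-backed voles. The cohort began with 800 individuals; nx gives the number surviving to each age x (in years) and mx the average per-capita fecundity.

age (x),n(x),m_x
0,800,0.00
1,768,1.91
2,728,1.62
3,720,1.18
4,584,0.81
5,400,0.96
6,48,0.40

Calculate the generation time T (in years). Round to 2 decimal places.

2.36

lx = nx/n0 = nx/800: 1, 0.96, 0.91, 0.9, 0.73, 0.5, 0.06
lx·mx: 0, 1.8336, 1.4742, 1.062, 0.5913, 0.48, 0.024 → R0 = 5.4651
x·lx·mx: 0, 1.8336, 2.9484, 3.186, 2.3652, 2.4, 0.144 → Σ = 12.8772
T = 12.8772 / 5.4651 = 2.356261… → 2.36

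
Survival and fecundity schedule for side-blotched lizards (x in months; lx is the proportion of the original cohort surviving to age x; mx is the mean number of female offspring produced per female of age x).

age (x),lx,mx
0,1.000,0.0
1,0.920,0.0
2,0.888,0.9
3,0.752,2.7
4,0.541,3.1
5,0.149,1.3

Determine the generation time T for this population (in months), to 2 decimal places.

3.27

lx·mx: 0, 0, 0.7992, 2.0304, 1.6771, 0.1937 → R0 = 4.7004
x·lx·mx: 0, 0, 1.5984, 6.0912, 6.7084, 0.9685 → Σ = 15.3665
T = 15.3665 / 4.7004 = 3.26919… → 3.27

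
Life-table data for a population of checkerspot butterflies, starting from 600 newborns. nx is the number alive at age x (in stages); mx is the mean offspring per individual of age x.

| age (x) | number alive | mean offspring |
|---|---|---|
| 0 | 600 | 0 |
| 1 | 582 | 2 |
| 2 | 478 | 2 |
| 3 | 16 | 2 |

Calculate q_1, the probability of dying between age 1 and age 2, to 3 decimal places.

lx = nx/n0 = nx/600: 1, 0.97, 0.79667…, 0.02667…
q_1 = (l_1 − l_2) / l_1 = (0.97 − 0.796667…) / 0.97
     = 0.173333… / 0.97 = 0.178694… → 0.179

0.179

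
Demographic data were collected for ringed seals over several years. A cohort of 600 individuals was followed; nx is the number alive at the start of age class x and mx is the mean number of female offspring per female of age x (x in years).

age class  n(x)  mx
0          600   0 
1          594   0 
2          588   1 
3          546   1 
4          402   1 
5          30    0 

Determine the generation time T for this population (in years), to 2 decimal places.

lx = nx/n0 = nx/600: 1, 0.99, 0.98, 0.91, 0.67, 0.05
lx·mx: 0, 0, 0.98, 0.91, 0.67, 0 → R0 = 2.56
x·lx·mx: 0, 0, 1.96, 2.73, 2.68, 0 → Σ = 7.37
T = 7.37 / 2.56 = 2.878906… → 2.88

2.88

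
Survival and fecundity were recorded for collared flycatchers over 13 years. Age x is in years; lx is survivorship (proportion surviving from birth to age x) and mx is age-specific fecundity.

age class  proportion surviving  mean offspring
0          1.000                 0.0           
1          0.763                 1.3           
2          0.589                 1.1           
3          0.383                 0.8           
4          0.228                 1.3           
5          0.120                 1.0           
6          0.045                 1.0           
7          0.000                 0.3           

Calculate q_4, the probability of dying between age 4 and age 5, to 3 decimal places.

q_4 = (l_4 − l_5) / l_4 = (0.228 − 0.12) / 0.228
     = 0.108 / 0.228 = 0.473684… → 0.474

0.474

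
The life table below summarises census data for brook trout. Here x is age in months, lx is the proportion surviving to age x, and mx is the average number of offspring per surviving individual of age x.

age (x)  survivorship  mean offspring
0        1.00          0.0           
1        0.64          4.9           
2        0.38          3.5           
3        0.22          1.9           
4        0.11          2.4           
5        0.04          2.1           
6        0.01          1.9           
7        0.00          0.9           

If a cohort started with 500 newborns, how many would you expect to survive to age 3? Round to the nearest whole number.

110

Expected survivors = N0 · l_3 = 500 × 0.22 = 110 → 110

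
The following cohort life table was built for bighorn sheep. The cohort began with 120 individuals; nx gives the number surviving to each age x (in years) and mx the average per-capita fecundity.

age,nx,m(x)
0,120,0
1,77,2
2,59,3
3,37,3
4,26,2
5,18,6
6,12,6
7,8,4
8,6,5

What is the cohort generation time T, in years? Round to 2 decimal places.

3.38

lx = nx/n0 = nx/120: 1, 0.64167…, 0.49167…, 0.30833…, 0.21667…, 0.15, 0.1, 0.06667…, 0.05
lx·mx: 0, 1.283333…, 1.475…, 0.925…, 0.433333…, 0.9, 0.6, 0.266667…, 0.25 → R0 = 6.133333…
x·lx·mx: 0, 1.283333…, 2.95…, 2.775…, 1.733333…, 4.5, 3.6, 1.866667…, 2 → Σ = 20.708333…
T = 20.708333… / 6.133333… = 3.376359… → 3.38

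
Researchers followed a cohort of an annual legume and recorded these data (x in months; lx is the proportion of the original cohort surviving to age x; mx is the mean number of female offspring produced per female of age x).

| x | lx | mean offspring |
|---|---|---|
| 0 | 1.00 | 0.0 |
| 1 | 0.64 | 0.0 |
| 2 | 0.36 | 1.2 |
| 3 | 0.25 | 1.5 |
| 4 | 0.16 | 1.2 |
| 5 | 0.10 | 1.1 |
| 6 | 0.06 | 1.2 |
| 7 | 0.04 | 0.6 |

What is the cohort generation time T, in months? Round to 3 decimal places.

lx·mx: 0, 0, 0.432, 0.375, 0.192, 0.11, 0.072, 0.024 → R0 = 1.205
x·lx·mx: 0, 0, 0.864, 1.125, 0.768, 0.55, 0.432, 0.168 → Σ = 3.907
T = 3.907 / 1.205 = 3.242324… → 3.242

3.242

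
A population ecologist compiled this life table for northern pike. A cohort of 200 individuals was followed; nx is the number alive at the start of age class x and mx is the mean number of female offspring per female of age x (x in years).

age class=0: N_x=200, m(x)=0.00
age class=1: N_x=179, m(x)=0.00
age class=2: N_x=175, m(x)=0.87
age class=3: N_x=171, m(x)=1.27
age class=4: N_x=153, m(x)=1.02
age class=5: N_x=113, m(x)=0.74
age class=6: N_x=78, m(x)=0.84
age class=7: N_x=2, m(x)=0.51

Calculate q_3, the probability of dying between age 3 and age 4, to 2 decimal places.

lx = nx/n0 = nx/200: 1, 0.895, 0.875, 0.855, 0.765, 0.565, 0.39, 0.01
q_3 = (l_3 − l_4) / l_3 = (0.855 − 0.765) / 0.855
     = 0.09 / 0.855 = 0.105263… → 0.11

0.11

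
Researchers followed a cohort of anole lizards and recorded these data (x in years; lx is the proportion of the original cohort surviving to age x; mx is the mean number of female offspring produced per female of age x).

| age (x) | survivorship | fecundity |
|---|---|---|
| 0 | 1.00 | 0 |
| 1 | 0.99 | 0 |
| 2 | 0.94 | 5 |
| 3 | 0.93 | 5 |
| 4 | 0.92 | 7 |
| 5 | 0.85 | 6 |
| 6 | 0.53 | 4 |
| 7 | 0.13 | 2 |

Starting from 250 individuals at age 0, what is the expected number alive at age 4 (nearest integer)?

Expected survivors = N0 · l_4 = 250 × 0.92 = 230 → 230

230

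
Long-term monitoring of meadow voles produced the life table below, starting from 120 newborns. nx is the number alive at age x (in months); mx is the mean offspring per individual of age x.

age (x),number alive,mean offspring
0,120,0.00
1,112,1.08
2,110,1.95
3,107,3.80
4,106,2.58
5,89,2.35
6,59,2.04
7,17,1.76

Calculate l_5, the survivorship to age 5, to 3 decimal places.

0.742

l_5 = n_5/n_0 = 89/120 = 0.741667… → 0.742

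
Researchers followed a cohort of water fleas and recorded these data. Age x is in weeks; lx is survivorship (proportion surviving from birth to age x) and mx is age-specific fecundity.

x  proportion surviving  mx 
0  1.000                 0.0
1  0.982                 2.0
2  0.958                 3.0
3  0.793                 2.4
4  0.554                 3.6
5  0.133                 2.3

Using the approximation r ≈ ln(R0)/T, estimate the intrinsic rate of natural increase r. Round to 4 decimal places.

R0 = Σ lx·mx = 0 + 1.964 + 2.874 + 1.9032 + 1.9944 + 0.3059 = 9.0415
Σ x·lx·mx = 22.9287; T = 22.9287/9.0415 = 2.53594…
r ≈ ln(R0)/T = ln(9.0415)/2.53594… = 0.868248… → 0.8682

0.8682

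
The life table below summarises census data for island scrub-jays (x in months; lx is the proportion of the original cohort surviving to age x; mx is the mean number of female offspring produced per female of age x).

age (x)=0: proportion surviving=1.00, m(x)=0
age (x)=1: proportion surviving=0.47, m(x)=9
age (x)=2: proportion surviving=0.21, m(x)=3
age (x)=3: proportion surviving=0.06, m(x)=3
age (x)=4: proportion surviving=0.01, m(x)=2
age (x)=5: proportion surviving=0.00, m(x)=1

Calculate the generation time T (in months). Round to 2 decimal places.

1.21

lx·mx: 0, 4.23, 0.63, 0.18, 0.02, 0 → R0 = 5.06
x·lx·mx: 0, 4.23, 1.26, 0.54, 0.08, 0 → Σ = 6.11
T = 6.11 / 5.06 = 1.20751… → 1.21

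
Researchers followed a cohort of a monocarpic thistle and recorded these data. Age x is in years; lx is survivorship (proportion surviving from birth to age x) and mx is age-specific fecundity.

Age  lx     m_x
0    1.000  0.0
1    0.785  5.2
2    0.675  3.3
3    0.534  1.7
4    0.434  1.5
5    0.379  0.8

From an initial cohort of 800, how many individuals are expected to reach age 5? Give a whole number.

303

Expected survivors = N0 · l_5 = 800 × 0.379 = 303.2 → 303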